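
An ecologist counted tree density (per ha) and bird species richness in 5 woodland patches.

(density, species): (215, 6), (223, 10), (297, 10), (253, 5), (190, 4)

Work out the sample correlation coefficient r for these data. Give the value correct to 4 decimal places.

0.5794

n = 5, Σx = 1178, Σy = 35, Σx² = 284272, Σy² = 277, Σxy = 8515
nΣxy − ΣxΣy = 42575 − 41230 = 1345
nΣx² − (Σx)² = 1421360 − 1387684 = 33676; nΣy² − (Σy)² = 1385 − 1225 = 160
r = 1345 / √(33676 × 160) = 1345 / 2321.2410 ≈ 0.5794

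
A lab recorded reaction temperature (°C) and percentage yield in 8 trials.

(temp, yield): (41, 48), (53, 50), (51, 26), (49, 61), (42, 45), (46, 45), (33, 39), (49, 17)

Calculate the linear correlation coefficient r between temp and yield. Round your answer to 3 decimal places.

n = 8, Σx = 364, Σy = 331, Σx² = 16862, Σy² = 15061, Σxy = 15013
nΣxy − ΣxΣy = 120104 − 120484 = -380
nΣx² − (Σx)² = 134896 − 132496 = 2400; nΣy² − (Σy)² = 120488 − 109561 = 10927
r = -380 / √(2400 × 10927) = -380 / 5121.0155 ≈ -0.074

-0.074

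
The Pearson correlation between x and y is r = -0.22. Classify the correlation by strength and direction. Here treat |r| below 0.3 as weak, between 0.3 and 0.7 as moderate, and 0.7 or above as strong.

r = -0.22 < 0 so the relationship is negative.
|r| = 0.22, which falls in the weak range.

weak negative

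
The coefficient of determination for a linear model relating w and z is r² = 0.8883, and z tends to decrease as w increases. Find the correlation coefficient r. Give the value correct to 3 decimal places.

|r| = √0.8883 = 0.942
The association is negative, so r = −0.942.

-0.942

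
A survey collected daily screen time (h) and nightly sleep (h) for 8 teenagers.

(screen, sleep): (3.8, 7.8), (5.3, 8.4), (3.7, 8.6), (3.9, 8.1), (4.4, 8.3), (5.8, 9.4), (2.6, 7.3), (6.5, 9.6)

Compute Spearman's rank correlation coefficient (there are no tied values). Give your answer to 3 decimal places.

0.762

Rank screen: 3, 6, 2, 4, 5, 7, 1, 8
Rank sleep: 2, 5, 6, 3, 4, 7, 1, 8
d = rank(screen) − rank(sleep): 1, 1, -4, 1, 1, 0, 0, 0; Σd² = 20
ρ = 1 − 6Σd² / [n(n²−1)] = 1 − 6×20 / (8×63) = 1 − 120/504 ≈ 0.762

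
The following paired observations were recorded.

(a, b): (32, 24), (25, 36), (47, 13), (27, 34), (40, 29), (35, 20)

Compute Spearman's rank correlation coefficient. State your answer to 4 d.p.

Rank a: 3, 1, 6, 2, 5, 4
Rank b: 3, 6, 1, 5, 4, 2
d = rank(a) − rank(b): 0, -5, 5, -3, 1, 2; Σd² = 64
ρ = 1 − 6Σd² / [n(n²−1)] = 1 − 6×64 / (6×35) = 1 − 384/210 ≈ -0.8286

-0.8286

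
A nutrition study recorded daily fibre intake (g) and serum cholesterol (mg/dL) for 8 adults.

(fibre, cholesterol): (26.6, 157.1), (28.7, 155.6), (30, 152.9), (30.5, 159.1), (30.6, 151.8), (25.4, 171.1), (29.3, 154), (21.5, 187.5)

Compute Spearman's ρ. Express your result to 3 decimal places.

Rank fibre: 3, 4, 6, 7, 8, 2, 5, 1
Rank cholesterol: 5, 4, 2, 6, 1, 7, 3, 8
d = rank(fibre) − rank(cholesterol): -2, 0, 4, 1, 7, -5, 2, -7; Σd² = 148
ρ = 1 − 6Σd² / [n(n²−1)] = 1 − 6×148 / (8×63) = 1 − 888/504 ≈ -0.762

-0.762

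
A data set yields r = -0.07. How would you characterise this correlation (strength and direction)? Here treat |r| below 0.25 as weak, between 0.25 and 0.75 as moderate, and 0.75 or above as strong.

r = -0.07 < 0 so the relationship is negative.
|r| = 0.07, which falls in the weak range.

weak negative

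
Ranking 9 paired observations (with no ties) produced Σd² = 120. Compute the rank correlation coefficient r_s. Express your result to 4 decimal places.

0.0000

ρ = 1 − 6Σd² / [n(n²−1)] = 1 − 6×120 / (9×80)
  = 1 − 720/720 = 1 − 1.00000 ≈ 0.0000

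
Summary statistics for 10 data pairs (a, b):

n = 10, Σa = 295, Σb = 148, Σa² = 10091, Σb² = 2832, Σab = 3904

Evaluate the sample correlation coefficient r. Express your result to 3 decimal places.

-0.489

r = (nΣab − ΣaΣb) / √[(nΣa² − (Σa)²)(nΣb² − (Σb)²)]
Numerator: 10×3904 − 295×148 = -4620
Denominator: √[(100910 − 87025)(28320 − 21904)] = √[13885 × 6416] = 9438.5465
r = -4620 / 9438.5465 ≈ -0.489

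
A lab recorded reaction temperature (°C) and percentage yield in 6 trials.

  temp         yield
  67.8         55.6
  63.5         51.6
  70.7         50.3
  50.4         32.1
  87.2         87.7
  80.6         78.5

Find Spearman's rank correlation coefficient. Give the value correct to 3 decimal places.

Rank temp: 3, 2, 4, 1, 6, 5
Rank yield: 4, 3, 2, 1, 6, 5
d = rank(temp) − rank(yield): -1, -1, 2, 0, 0, 0; Σd² = 6
ρ = 1 − 6Σd² / [n(n²−1)] = 1 − 6×6 / (6×35) = 1 − 36/210 ≈ 0.829

0.829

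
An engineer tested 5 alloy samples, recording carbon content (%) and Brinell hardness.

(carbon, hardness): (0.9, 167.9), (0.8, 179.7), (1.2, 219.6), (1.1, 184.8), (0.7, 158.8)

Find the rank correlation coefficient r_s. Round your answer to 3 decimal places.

Rank carbon: 3, 2, 5, 4, 1
Rank hardness: 2, 3, 5, 4, 1
d = rank(carbon) − rank(hardness): 1, -1, 0, 0, 0; Σd² = 2
ρ = 1 − 6Σd² / [n(n²−1)] = 1 − 6×2 / (5×24) = 1 − 12/120 ≈ 0.900

0.900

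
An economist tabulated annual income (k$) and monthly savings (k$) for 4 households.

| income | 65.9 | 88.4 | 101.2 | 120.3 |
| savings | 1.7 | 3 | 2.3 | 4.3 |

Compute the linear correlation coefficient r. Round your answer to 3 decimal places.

n = 4, Σx = 375.8, Σy = 11.3, Σx² = 36870.9, Σy² = 35.67, Σxy = 1127.28
nΣxy − ΣxΣy = 4509.12 − 4246.54 = 262.58
nΣx² − (Σx)² = 147483.6 − 141225.64 = 6257.96; nΣy² − (Σy)² = 142.68 − 127.69 = 14.99
r = 262.58 / √(6257.96 × 14.99) = 262.58 / 306.2790 ≈ 0.857

0.857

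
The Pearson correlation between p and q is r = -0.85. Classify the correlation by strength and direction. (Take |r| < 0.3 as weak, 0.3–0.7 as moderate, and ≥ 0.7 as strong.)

r = -0.85 < 0 so the relationship is negative.
|r| = 0.85, which falls in the strong range.

strong negative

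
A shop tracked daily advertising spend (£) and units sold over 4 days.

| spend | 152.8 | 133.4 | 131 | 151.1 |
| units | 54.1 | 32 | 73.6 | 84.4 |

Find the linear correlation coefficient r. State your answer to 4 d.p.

0.3142

n = 4, Σx = 568.3, Σy = 244.1, Σx² = 81135.61, Σy² = 16491.13, Σxy = 34929.72
nΣxy − ΣxΣy = 139718.88 − 138722.03 = 996.85
nΣx² − (Σx)² = 324542.44 − 322964.89 = 1577.55; nΣy² − (Σy)² = 65964.52 − 59584.81 = 6379.71
r = 996.85 / √(1577.55 × 6379.71) = 996.85 / 3172.4299 ≈ 0.3142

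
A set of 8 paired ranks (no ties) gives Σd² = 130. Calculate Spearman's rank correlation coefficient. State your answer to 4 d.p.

-0.5476

ρ = 1 − 6Σd² / [n(n²−1)] = 1 − 6×130 / (8×63)
  = 1 − 780/504 = 1 − 1.54762 ≈ -0.5476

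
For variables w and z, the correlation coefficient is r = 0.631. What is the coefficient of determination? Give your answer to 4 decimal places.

r² = (0.631)² = 0.3982

0.3982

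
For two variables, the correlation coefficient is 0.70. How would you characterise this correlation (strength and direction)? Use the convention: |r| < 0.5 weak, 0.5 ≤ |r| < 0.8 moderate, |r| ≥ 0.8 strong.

moderate positive

r = 0.70 > 0 so the relationship is positive.
|r| = 0.70, which falls in the moderate range.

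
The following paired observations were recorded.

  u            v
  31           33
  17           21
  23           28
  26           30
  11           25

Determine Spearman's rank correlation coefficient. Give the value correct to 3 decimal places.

Rank u: 5, 2, 3, 4, 1
Rank v: 5, 1, 3, 4, 2
d = rank(u) − rank(v): 0, 1, 0, 0, -1; Σd² = 2
ρ = 1 − 6Σd² / [n(n²−1)] = 1 − 6×2 / (5×24) = 1 − 12/120 ≈ 0.900

0.900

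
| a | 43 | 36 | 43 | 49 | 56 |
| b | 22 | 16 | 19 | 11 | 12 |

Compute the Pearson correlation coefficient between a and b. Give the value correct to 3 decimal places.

-0.589

n = 5, Σa = 227, Σb = 80, Σa² = 10531, Σb² = 1366, Σab = 3550
nΣab − ΣaΣb = 17750 − 18160 = -410
nΣa² − (Σa)² = 52655 − 51529 = 1126; nΣb² − (Σb)² = 6830 − 6400 = 430
r = -410 / √(1126 × 430) = -410 / 695.8304 ≈ -0.589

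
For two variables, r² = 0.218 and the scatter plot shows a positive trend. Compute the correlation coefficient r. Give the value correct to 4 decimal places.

0.4669

|r| = √0.218 = 0.4669
The association is positive, so r = 0.4669.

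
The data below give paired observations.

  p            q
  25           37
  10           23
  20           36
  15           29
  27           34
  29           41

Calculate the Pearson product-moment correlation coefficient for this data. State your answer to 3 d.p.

0.915

n = 6, Σp = 126, Σq = 200, Σp² = 2920, Σq² = 6872, Σpq = 4417
nΣpq − ΣpΣq = 26502 − 25200 = 1302
nΣp² − (Σp)² = 17520 − 15876 = 1644; nΣq² − (Σq)² = 41232 − 40000 = 1232
r = 1302 / √(1644 × 1232) = 1302 / 1423.1683 ≈ 0.915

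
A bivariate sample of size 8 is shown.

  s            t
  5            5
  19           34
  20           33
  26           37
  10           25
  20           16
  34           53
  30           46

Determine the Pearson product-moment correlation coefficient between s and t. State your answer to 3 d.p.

0.892

n = 8, Σs = 164, Σt = 249, Σs² = 4018, Σt² = 9445, Σst = 6045
nΣst − ΣsΣt = 48360 − 40836 = 7524
nΣs² − (Σs)² = 32144 − 26896 = 5248; nΣt² − (Σt)² = 75560 − 62001 = 13559
r = 7524 / √(5248 × 13559) = 7524 / 8435.4983 ≈ 0.892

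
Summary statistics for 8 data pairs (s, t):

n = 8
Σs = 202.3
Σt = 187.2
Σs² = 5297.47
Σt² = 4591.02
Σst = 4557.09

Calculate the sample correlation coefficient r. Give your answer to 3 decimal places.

r = (nΣst − ΣsΣt) / √[(nΣs² − (Σs)²)(nΣt² − (Σt)²)]
Numerator: 8×4557.09 − 202.3×187.2 = -1413.84
Denominator: √[(42379.76 − 40925.29)(36728.16 − 35043.84)] = √[1454.47 × 1684.32] = 1565.1814
r = -1413.84 / 1565.1814 ≈ -0.903

-0.903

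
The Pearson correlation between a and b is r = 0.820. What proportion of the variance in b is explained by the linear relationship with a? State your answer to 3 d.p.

r² = (0.820)² = 0.672

0.672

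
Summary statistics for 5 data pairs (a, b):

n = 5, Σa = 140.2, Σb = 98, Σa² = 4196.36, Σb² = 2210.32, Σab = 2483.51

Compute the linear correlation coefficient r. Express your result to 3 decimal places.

-0.954

r = (nΣab − ΣaΣb) / √[(nΣa² − (Σa)²)(nΣb² − (Σb)²)]
Numerator: 5×2483.51 − 140.2×98 = -1322.05
Denominator: √[(20981.8 − 19656.04)(11051.6 − 9604)] = √[1325.76 × 1447.6] = 1385.3412
r = -1322.05 / 1385.3412 ≈ -0.954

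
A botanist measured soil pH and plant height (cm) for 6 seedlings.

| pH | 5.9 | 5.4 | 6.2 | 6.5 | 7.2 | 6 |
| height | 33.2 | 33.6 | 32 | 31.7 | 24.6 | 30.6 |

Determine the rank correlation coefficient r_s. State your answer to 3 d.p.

Rank pH: 2, 1, 4, 5, 6, 3
Rank height: 5, 6, 4, 3, 1, 2
d = rank(pH) − rank(height): -3, -5, 0, 2, 5, 1; Σd² = 64
ρ = 1 − 6Σd² / [n(n²−1)] = 1 − 6×64 / (6×35) = 1 − 384/210 ≈ -0.829

-0.829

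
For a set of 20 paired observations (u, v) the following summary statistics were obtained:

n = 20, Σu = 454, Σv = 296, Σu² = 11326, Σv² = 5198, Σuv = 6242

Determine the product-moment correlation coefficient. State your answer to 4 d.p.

-0.5226

r = (nΣuv − ΣuΣv) / √[(nΣu² − (Σu)²)(nΣv² − (Σv)²)]
Numerator: 20×6242 − 454×296 = -9544
Denominator: √[(226520 − 206116)(103960 − 87616)] = √[20404 × 16344] = 18261.5163
r = -9544 / 18261.5163 ≈ -0.5226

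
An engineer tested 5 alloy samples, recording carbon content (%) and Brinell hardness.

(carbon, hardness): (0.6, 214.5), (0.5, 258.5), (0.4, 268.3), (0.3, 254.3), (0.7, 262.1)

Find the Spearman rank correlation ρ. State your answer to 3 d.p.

Rank carbon: 4, 3, 2, 1, 5
Rank hardness: 1, 3, 5, 2, 4
d = rank(carbon) − rank(hardness): 3, 0, -3, -1, 1; Σd² = 20
ρ = 1 − 6Σd² / [n(n²−1)] = 1 − 6×20 / (5×24) = 1 − 120/120 ≈ 0.000

0.000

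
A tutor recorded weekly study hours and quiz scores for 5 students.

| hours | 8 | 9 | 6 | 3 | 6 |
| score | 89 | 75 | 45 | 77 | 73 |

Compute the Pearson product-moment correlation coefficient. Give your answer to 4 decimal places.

n = 5, Σx = 32, Σy = 359, Σx² = 226, Σy² = 26829, Σxy = 2326
nΣxy − ΣxΣy = 11630 − 11488 = 142
nΣx² − (Σx)² = 1130 − 1024 = 106; nΣy² − (Σy)² = 134145 − 128881 = 5264
r = 142 / √(106 × 5264) = 142 / 746.9833 ≈ 0.1901

0.1901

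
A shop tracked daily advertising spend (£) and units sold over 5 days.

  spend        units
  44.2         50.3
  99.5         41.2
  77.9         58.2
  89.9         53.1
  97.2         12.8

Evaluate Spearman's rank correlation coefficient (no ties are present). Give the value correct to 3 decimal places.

-0.600

Rank spend: 1, 5, 2, 3, 4
Rank units: 3, 2, 5, 4, 1
d = rank(spend) − rank(units): -2, 3, -3, -1, 3; Σd² = 32
ρ = 1 − 6Σd² / [n(n²−1)] = 1 − 6×32 / (5×24) = 1 − 192/120 ≈ -0.600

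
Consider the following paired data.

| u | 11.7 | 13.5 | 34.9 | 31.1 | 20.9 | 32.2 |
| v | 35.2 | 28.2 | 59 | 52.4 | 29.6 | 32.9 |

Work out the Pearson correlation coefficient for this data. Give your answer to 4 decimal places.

0.6949

n = 6, Σu = 144.3, Σv = 237.3, Σu² = 3978.01, Σv² = 10219.61, Σuv = 6159.3
nΣuv − ΣuΣv = 36955.8 − 34242.39 = 2713.41
nΣu² − (Σu)² = 23868.06 − 20822.49 = 3045.57; nΣv² − (Σv)² = 61317.66 − 56311.29 = 5006.37
r = 2713.41 / √(3045.57 × 5006.37) = 2713.41 / 3904.7728 ≈ 0.6949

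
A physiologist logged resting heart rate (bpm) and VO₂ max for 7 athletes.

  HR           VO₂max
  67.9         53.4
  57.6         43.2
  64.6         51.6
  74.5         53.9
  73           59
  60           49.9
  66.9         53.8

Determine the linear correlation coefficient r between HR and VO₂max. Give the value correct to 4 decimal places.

0.8653

n = 7, Σx = 464.5, Σy = 364.8, Σx² = 31056.19, Σy² = 19151.02, Σxy = 24363.31
nΣxy − ΣxΣy = 170543.17 − 169449.6 = 1093.57
nΣx² − (Σx)² = 217393.33 − 215760.25 = 1633.08; nΣy² − (Σy)² = 134057.14 − 133079.04 = 978.1
r = 1093.57 / √(1633.08 × 978.1) = 1093.57 / 1263.8495 ≈ 0.8653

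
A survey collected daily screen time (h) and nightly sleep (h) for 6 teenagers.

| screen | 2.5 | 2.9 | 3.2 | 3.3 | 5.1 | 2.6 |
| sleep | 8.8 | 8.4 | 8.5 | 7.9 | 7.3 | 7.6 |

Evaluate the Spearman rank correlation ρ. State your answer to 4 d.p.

Rank screen: 1, 3, 4, 5, 6, 2
Rank sleep: 6, 4, 5, 3, 1, 2
d = rank(screen) − rank(sleep): -5, -1, -1, 2, 5, 0; Σd² = 56
ρ = 1 − 6Σd² / [n(n²−1)] = 1 − 6×56 / (6×35) = 1 − 336/210 ≈ -0.6000

-0.6000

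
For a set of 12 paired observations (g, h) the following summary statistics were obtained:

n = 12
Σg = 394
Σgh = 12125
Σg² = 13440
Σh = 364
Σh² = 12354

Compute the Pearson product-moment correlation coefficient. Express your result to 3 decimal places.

r = (nΣgh − ΣgΣh) / √[(nΣg² − (Σg)²)(nΣh² − (Σh)²)]
Numerator: 12×12125 − 394×364 = 2084
Denominator: √[(161280 − 155236)(148248 − 132496)] = √[6044 × 15752] = 9757.3095
r = 2084 / 9757.3095 ≈ 0.214

0.214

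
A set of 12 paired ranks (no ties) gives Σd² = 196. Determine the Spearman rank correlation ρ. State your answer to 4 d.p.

0.3147

ρ = 1 − 6Σd² / [n(n²−1)] = 1 − 6×196 / (12×143)
  = 1 − 1176/1716 = 1 − 0.68531 ≈ 0.3147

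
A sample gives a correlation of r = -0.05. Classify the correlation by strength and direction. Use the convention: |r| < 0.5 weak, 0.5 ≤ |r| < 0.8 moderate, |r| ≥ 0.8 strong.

weak negative

r = -0.05 < 0 so the relationship is negative.
|r| = 0.05, which falls in the weak range.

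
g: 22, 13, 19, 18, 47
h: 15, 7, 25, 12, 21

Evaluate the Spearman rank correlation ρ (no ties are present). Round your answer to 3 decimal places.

0.700

Rank g: 4, 1, 3, 2, 5
Rank h: 3, 1, 5, 2, 4
d = rank(g) − rank(h): 1, 0, -2, 0, 1; Σd² = 6
ρ = 1 − 6Σd² / [n(n²−1)] = 1 − 6×6 / (5×24) = 1 − 36/120 ≈ 0.700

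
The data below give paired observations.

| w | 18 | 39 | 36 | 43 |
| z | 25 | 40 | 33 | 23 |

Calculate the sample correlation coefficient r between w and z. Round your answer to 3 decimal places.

n = 4, Σw = 136, Σz = 121, Σw² = 4990, Σz² = 3843, Σwz = 4187
nΣwz − ΣwΣz = 16748 − 16456 = 292
nΣw² − (Σw)² = 19960 − 18496 = 1464; nΣz² − (Σz)² = 15372 − 14641 = 731
r = 292 / √(1464 × 731) = 292 / 1034.4970 ≈ 0.282

0.282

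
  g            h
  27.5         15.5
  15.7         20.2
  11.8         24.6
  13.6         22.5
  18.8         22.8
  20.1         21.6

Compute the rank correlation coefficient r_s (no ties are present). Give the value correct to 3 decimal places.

Rank g: 6, 3, 1, 2, 4, 5
Rank h: 1, 2, 6, 4, 5, 3
d = rank(g) − rank(h): 5, 1, -5, -2, -1, 2; Σd² = 60
ρ = 1 − 6Σd² / [n(n²−1)] = 1 − 6×60 / (6×35) = 1 − 360/210 ≈ -0.714

-0.714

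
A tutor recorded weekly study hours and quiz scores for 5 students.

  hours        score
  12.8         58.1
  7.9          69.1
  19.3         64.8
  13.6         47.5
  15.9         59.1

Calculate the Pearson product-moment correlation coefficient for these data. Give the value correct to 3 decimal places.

n = 5, Σx = 69.5, Σy = 298.6, Σx² = 1036.51, Σy² = 18098.52, Σxy = 4125.9
nΣxy − ΣxΣy = 20629.5 − 20752.7 = -123.2
nΣx² − (Σx)² = 5182.55 − 4830.25 = 352.3; nΣy² − (Σy)² = 90492.6 − 89161.96 = 1330.64
r = -123.2 / √(352.3 × 1330.64) = -123.2 / 684.6784 ≈ -0.180

-0.180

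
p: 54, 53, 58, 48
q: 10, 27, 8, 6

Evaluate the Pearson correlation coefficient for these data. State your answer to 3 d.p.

n = 4, Σp = 213, Σq = 51, Σp² = 11393, Σq² = 929, Σpq = 2723
nΣpq − ΣpΣq = 10892 − 10863 = 29
nΣp² − (Σp)² = 45572 − 45369 = 203; nΣq² − (Σq)² = 3716 − 2601 = 1115
r = 29 / √(203 × 1115) = 29 / 475.7573 ≈ 0.061

0.061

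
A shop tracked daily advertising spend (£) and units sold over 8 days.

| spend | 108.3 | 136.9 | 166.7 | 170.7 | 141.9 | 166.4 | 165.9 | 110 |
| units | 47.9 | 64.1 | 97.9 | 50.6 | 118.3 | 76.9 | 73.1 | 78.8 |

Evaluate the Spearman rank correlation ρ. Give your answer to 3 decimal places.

Rank spend: 1, 3, 7, 8, 4, 6, 5, 2
Rank units: 1, 3, 7, 2, 8, 5, 4, 6
d = rank(spend) − rank(units): 0, 0, 0, 6, -4, 1, 1, -4; Σd² = 70
ρ = 1 − 6Σd² / [n(n²−1)] = 1 − 6×70 / (8×63) = 1 − 420/504 ≈ 0.167

0.167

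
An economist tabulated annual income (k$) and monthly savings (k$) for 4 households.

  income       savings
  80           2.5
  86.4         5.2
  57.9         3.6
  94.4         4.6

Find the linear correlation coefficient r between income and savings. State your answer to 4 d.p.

n = 4, Σx = 318.7, Σy = 15.9, Σx² = 26128.73, Σy² = 67.41, Σxy = 1291.96
nΣxy − ΣxΣy = 5167.84 − 5067.33 = 100.51
nΣx² − (Σx)² = 104514.92 − 101569.69 = 2945.23; nΣy² − (Σy)² = 269.64 − 252.81 = 16.83
r = 100.51 / √(2945.23 × 16.83) = 100.51 / 222.6392 ≈ 0.4514

0.4514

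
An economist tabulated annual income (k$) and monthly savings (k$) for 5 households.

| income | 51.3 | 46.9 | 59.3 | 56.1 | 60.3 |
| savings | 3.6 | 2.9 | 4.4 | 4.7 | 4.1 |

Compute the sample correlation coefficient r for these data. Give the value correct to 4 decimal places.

0.8353

n = 5, Σx = 273.9, Σy = 19.7, Σx² = 15131.09, Σy² = 79.63, Σxy = 1092.51
nΣxy − ΣxΣy = 5462.55 − 5395.83 = 66.72
nΣx² − (Σx)² = 75655.45 − 75021.21 = 634.24; nΣy² − (Σy)² = 398.15 − 388.09 = 10.06
r = 66.72 / √(634.24 × 10.06) = 66.72 / 79.8777 ≈ 0.8353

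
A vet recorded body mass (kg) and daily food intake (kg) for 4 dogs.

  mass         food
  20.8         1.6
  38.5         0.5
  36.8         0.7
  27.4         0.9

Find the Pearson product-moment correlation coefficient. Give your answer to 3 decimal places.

n = 4, Σx = 123.5, Σy = 3.7, Σx² = 4019.89, Σy² = 4.11, Σxy = 102.95
nΣxy − ΣxΣy = 411.8 − 456.95 = -45.15
nΣx² − (Σx)² = 16079.56 − 15252.25 = 827.31; nΣy² − (Σy)² = 16.44 − 13.69 = 2.75
r = -45.15 / √(827.31 × 2.75) = -45.15 / 47.6980 ≈ -0.947

-0.947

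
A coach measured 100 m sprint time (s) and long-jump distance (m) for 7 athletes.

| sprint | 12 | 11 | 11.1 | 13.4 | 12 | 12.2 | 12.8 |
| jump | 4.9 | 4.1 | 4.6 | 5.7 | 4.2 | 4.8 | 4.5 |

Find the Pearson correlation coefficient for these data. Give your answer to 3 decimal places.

0.713

n = 7, Σx = 84.5, Σy = 32.8, Σx² = 1024.45, Σy² = 155.4, Σxy = 397.9
nΣxy − ΣxΣy = 2785.3 − 2771.6 = 13.7
nΣx² − (Σx)² = 7171.15 − 7140.25 = 30.9; nΣy² − (Σy)² = 1087.8 − 1075.84 = 11.96
r = 13.7 / √(30.9 × 11.96) = 13.7 / 19.2240 ≈ 0.713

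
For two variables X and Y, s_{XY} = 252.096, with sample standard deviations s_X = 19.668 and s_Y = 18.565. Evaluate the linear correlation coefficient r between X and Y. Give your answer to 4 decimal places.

r = Cov(X,Y) / (s_X · s_Y) = 252.096 / (19.668 × 18.565)
  = 252.096 / 365.1364 ≈ 0.6904

0.6904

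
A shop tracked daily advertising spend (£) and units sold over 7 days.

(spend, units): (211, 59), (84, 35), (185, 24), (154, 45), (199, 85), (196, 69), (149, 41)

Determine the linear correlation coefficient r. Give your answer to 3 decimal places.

0.553

n = 7, Σx = 1178, Σy = 358, Σx² = 209736, Σy² = 20974, Σxy = 63307
nΣxy − ΣxΣy = 443149 − 421724 = 21425
nΣx² − (Σx)² = 1468152 − 1387684 = 80468; nΣy² − (Σy)² = 146818 − 128164 = 18654
r = 21425 / √(80468 × 18654) = 21425 / 38743.3875 ≈ 0.553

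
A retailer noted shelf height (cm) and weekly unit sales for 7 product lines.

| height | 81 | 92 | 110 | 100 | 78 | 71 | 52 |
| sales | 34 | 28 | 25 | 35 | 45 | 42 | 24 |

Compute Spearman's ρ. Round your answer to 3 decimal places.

-0.107

Rank height: 4, 5, 7, 6, 3, 2, 1
Rank sales: 4, 3, 2, 5, 7, 6, 1
d = rank(height) − rank(sales): 0, 2, 5, 1, -4, -4, 0; Σd² = 62
ρ = 1 − 6Σd² / [n(n²−1)] = 1 − 6×62 / (7×48) = 1 − 372/336 ≈ -0.107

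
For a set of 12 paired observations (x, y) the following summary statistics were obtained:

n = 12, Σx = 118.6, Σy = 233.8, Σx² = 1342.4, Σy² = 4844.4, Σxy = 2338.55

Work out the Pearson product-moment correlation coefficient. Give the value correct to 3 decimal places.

0.125

r = (nΣxy − ΣxΣy) / √[(nΣx² − (Σx)²)(nΣy² − (Σy)²)]
Numerator: 12×2338.55 − 118.6×233.8 = 333.92
Denominator: √[(16108.8 − 14065.96)(58132.8 − 54662.44)] = √[2042.84 × 3470.36] = 2662.5909
r = 333.92 / 2662.5909 ≈ 0.125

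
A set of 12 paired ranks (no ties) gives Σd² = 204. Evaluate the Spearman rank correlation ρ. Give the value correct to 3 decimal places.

ρ = 1 − 6Σd² / [n(n²−1)] = 1 − 6×204 / (12×143)
  = 1 − 1224/1716 = 1 − 0.7133 ≈ 0.287

0.287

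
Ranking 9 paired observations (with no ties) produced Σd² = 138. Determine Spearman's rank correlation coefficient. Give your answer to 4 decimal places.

-0.1500

ρ = 1 − 6Σd² / [n(n²−1)] = 1 − 6×138 / (9×80)
  = 1 − 828/720 = 1 − 1.15000 ≈ -0.1500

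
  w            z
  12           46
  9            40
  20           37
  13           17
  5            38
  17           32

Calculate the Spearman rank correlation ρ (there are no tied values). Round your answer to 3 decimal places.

-0.543

Rank w: 3, 2, 6, 4, 1, 5
Rank z: 6, 5, 3, 1, 4, 2
d = rank(w) − rank(z): -3, -3, 3, 3, -3, 3; Σd² = 54
ρ = 1 − 6Σd² / [n(n²−1)] = 1 − 6×54 / (6×35) = 1 − 324/210 ≈ -0.543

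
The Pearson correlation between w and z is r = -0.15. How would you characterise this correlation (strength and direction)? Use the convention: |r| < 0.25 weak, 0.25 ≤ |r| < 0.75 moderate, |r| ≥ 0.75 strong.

weak negative

r = -0.15 < 0 so the relationship is negative.
|r| = 0.15, which falls in the weak range.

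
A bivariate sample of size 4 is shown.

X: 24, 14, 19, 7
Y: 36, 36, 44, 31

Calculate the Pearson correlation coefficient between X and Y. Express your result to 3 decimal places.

0.589

n = 4, ΣX = 64, ΣY = 147, ΣX² = 1182, ΣY² = 5489, ΣXY = 2421
nΣXY − ΣXΣY = 9684 − 9408 = 276
nΣX² − (ΣX)² = 4728 − 4096 = 632; nΣY² − (ΣY)² = 21956 − 21609 = 347
r = 276 / √(632 × 347) = 276 / 468.2990 ≈ 0.589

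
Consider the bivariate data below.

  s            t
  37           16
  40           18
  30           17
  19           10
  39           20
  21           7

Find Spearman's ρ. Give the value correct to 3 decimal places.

0.829

Rank s: 4, 6, 3, 1, 5, 2
Rank t: 3, 5, 4, 2, 6, 1
d = rank(s) − rank(t): 1, 1, -1, -1, -1, 1; Σd² = 6
ρ = 1 − 6Σd² / [n(n²−1)] = 1 − 6×6 / (6×35) = 1 − 36/210 ≈ 0.829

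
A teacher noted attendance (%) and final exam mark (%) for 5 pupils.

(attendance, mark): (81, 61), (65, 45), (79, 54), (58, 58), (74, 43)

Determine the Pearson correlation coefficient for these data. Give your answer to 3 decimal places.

n = 5, Σx = 357, Σy = 261, Σx² = 25867, Σy² = 13875, Σxy = 18678
nΣxy − ΣxΣy = 93390 − 93177 = 213
nΣx² − (Σx)² = 129335 − 127449 = 1886; nΣy² − (Σy)² = 69375 − 68121 = 1254
r = 213 / √(1886 × 1254) = 213 / 1537.8700 ≈ 0.139

0.139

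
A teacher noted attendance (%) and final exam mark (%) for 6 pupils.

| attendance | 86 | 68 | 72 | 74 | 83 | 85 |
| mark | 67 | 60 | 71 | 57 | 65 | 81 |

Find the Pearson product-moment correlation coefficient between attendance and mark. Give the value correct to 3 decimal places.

0.535

n = 6, Σx = 468, Σy = 401, Σx² = 36794, Σy² = 27165, Σxy = 31452
nΣxy − ΣxΣy = 188712 − 187668 = 1044
nΣx² − (Σx)² = 220764 − 219024 = 1740; nΣy² − (Σy)² = 162990 − 160801 = 2189
r = 1044 / √(1740 × 2189) = 1044 / 1951.6301 ≈ 0.535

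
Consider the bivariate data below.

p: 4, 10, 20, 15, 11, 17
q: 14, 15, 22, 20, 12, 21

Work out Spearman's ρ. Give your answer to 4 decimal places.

Rank p: 1, 2, 6, 4, 3, 5
Rank q: 2, 3, 6, 4, 1, 5
d = rank(p) − rank(q): -1, -1, 0, 0, 2, 0; Σd² = 6
ρ = 1 − 6Σd² / [n(n²−1)] = 1 − 6×6 / (6×35) = 1 − 36/210 ≈ 0.8286

0.8286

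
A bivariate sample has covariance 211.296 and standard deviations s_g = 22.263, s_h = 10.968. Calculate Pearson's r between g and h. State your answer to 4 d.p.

r = Cov(g,h) / (s_g · s_h) = 211.296 / (22.263 × 10.968)
  = 211.296 / 244.1806 ≈ 0.8653

0.8653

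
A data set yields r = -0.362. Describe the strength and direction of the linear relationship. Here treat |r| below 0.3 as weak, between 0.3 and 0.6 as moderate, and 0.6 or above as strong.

moderate negative

r = -0.362 < 0 so the relationship is negative.
|r| = 0.362, which falls in the moderate range.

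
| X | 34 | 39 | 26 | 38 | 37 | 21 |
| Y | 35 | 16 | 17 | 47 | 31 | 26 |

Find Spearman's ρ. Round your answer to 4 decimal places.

0.0286

Rank X: 3, 6, 2, 5, 4, 1
Rank Y: 5, 1, 2, 6, 4, 3
d = rank(X) − rank(Y): -2, 5, 0, -1, 0, -2; Σd² = 34
ρ = 1 − 6Σd² / [n(n²−1)] = 1 − 6×34 / (6×35) = 1 − 204/210 ≈ 0.0286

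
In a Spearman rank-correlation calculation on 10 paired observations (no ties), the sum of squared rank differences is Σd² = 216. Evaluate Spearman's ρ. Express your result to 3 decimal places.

-0.309

ρ = 1 − 6Σd² / [n(n²−1)] = 1 − 6×216 / (10×99)
  = 1 − 1296/990 = 1 − 1.3091 ≈ -0.309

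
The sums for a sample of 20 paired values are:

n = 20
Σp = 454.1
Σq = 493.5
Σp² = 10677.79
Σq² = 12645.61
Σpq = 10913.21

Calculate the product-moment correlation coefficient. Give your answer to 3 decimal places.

r = (nΣpq − ΣpΣq) / √[(nΣp² − (Σp)²)(nΣq² − (Σq)²)]
Numerator: 20×10913.21 − 454.1×493.5 = -5834.15
Denominator: √[(213555.8 − 206206.81)(252912.2 − 243542.25)] = √[7348.99 × 9369.95] = 8298.1726
r = -5834.15 / 8298.1726 ≈ -0.703

-0.703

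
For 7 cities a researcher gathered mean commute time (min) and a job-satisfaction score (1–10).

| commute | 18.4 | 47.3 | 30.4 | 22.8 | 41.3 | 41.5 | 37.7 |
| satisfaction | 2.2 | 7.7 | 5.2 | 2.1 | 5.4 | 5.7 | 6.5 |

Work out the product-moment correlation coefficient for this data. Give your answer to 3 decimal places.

n = 7, Σx = 239.4, Σy = 34.8, Σx² = 8869.08, Σy² = 199.48, Σxy = 1315.27
nΣxy − ΣxΣy = 9206.89 − 8331.12 = 875.77
nΣx² − (Σx)² = 62083.56 − 57312.36 = 4771.2; nΣy² − (Σy)² = 1396.36 − 1211.04 = 185.32
r = 875.77 / √(4771.2 × 185.32) = 875.77 / 940.3184 ≈ 0.931

0.931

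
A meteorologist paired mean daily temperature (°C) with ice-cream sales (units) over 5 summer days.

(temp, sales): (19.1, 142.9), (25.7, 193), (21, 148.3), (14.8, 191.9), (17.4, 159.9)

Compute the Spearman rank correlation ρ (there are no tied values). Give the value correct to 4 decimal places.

0.1000

Rank temp: 3, 5, 4, 1, 2
Rank sales: 1, 5, 2, 4, 3
d = rank(temp) − rank(sales): 2, 0, 2, -3, -1; Σd² = 18
ρ = 1 − 6Σd² / [n(n²−1)] = 1 − 6×18 / (5×24) = 1 − 108/120 ≈ 0.1000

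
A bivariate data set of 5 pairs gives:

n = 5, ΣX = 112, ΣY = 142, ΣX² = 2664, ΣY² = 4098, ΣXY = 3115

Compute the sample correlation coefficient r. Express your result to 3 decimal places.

-0.654

r = (nΣXY − ΣXΣY) / √[(nΣX² − (ΣX)²)(nΣY² − (ΣY)²)]
Numerator: 5×3115 − 112×142 = -329
Denominator: √[(13320 − 12544)(20490 − 20164)] = √[776 × 326] = 502.9672
r = -329 / 502.9672 ≈ -0.654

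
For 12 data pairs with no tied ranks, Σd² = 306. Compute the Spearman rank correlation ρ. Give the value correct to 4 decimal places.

ρ = 1 − 6Σd² / [n(n²−1)] = 1 − 6×306 / (12×143)
  = 1 − 1836/1716 = 1 − 1.06993 ≈ -0.0699

-0.0699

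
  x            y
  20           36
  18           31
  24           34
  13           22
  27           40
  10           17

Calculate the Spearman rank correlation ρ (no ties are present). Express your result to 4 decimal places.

0.9429

Rank x: 4, 3, 5, 2, 6, 1
Rank y: 5, 3, 4, 2, 6, 1
d = rank(x) − rank(y): -1, 0, 1, 0, 0, 0; Σd² = 2
ρ = 1 − 6Σd² / [n(n²−1)] = 1 − 6×2 / (6×35) = 1 − 12/210 ≈ 0.9429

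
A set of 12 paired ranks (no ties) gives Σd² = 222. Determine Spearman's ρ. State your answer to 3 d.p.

0.224

ρ = 1 − 6Σd² / [n(n²−1)] = 1 − 6×222 / (12×143)
  = 1 − 1332/1716 = 1 − 0.7762 ≈ 0.224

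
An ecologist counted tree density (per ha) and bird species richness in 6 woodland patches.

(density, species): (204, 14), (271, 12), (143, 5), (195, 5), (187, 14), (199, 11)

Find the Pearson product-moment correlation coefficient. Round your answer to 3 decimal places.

n = 6, Σx = 1199, Σy = 61, Σx² = 248101, Σy² = 707, Σxy = 12605
nΣxy − ΣxΣy = 75630 − 73139 = 2491
nΣx² − (Σx)² = 1488606 − 1437601 = 51005; nΣy² − (Σy)² = 4242 − 3721 = 521
r = 2491 / √(51005 × 521) = 2491 / 5154.9593 ≈ 0.483

0.483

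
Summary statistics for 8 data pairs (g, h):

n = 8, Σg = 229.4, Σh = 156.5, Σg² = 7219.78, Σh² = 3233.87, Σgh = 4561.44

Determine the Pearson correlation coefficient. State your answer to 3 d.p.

r = (nΣgh − ΣgΣh) / √[(nΣg² − (Σg)²)(nΣh² − (Σh)²)]
Numerator: 8×4561.44 − 229.4×156.5 = 590.42
Denominator: √[(57758.24 − 52624.36)(25870.96 − 24492.25)] = √[5133.88 × 1378.71] = 2660.4758
r = 590.42 / 2660.4758 ≈ 0.222

0.222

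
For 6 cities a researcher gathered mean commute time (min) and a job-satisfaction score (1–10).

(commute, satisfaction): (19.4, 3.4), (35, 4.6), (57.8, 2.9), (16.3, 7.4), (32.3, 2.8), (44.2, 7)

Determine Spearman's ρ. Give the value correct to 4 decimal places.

-0.3143

Rank commute: 2, 4, 6, 1, 3, 5
Rank satisfaction: 3, 4, 2, 6, 1, 5
d = rank(commute) − rank(satisfaction): -1, 0, 4, -5, 2, 0; Σd² = 46
ρ = 1 − 6Σd² / [n(n²−1)] = 1 − 6×46 / (6×35) = 1 − 276/210 ≈ -0.3143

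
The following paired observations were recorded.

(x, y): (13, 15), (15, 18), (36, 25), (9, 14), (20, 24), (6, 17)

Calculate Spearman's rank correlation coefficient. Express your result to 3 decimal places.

0.829

Rank x: 3, 4, 6, 2, 5, 1
Rank y: 2, 4, 6, 1, 5, 3
d = rank(x) − rank(y): 1, 0, 0, 1, 0, -2; Σd² = 6
ρ = 1 − 6Σd² / [n(n²−1)] = 1 − 6×6 / (6×35) = 1 − 36/210 ≈ 0.829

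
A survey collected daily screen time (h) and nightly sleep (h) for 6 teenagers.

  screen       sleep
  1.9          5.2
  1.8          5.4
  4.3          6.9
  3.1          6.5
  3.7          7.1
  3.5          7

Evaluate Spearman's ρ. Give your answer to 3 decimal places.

0.771

Rank screen: 2, 1, 6, 3, 5, 4
Rank sleep: 1, 2, 4, 3, 6, 5
d = rank(screen) − rank(sleep): 1, -1, 2, 0, -1, -1; Σd² = 8
ρ = 1 − 6Σd² / [n(n²−1)] = 1 − 6×8 / (6×35) = 1 − 48/210 ≈ 0.771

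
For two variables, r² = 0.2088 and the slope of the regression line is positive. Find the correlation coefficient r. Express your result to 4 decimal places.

|r| = √0.2088 = 0.4569
The association is positive, so r = 0.4569.

0.4569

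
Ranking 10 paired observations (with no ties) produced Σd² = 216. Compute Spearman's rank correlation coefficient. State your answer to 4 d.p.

-0.3091

ρ = 1 − 6Σd² / [n(n²−1)] = 1 − 6×216 / (10×99)
  = 1 − 1296/990 = 1 − 1.30909 ≈ -0.3091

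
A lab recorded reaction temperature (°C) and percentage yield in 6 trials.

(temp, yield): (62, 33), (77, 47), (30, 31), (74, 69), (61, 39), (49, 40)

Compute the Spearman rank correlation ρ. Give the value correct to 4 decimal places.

Rank temp: 4, 6, 1, 5, 3, 2
Rank yield: 2, 5, 1, 6, 3, 4
d = rank(temp) − rank(yield): 2, 1, 0, -1, 0, -2; Σd² = 10
ρ = 1 − 6Σd² / [n(n²−1)] = 1 − 6×10 / (6×35) = 1 − 60/210 ≈ 0.7143

0.7143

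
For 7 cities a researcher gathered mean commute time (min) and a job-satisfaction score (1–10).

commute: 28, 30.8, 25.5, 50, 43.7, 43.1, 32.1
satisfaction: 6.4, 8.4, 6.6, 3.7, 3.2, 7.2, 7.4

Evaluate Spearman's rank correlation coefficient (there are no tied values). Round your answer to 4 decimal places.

Rank commute: 2, 3, 1, 7, 6, 5, 4
Rank satisfaction: 3, 7, 4, 2, 1, 5, 6
d = rank(commute) − rank(satisfaction): -1, -4, -3, 5, 5, 0, -2; Σd² = 80
ρ = 1 − 6Σd² / [n(n²−1)] = 1 − 6×80 / (7×48) = 1 − 480/336 ≈ -0.4286

-0.4286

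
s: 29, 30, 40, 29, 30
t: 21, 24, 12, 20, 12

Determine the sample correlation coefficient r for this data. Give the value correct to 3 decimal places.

n = 5, Σs = 158, Σt = 89, Σs² = 5082, Σt² = 1705, Σst = 2749
nΣst − ΣsΣt = 13745 − 14062 = -317
nΣs² − (Σs)² = 25410 − 24964 = 446; nΣt² − (Σt)² = 8525 − 7921 = 604
r = -317 / √(446 × 604) = -317 / 519.0222 ≈ -0.611

-0.611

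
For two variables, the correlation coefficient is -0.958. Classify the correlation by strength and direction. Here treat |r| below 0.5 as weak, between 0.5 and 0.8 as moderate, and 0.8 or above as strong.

r = -0.958 < 0 so the relationship is negative.
|r| = 0.958, which falls in the strong range.

strong negative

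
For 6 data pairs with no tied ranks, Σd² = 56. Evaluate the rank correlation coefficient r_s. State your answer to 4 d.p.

-0.6000

ρ = 1 − 6Σd² / [n(n²−1)] = 1 − 6×56 / (6×35)
  = 1 − 336/210 = 1 − 1.60000 ≈ -0.6000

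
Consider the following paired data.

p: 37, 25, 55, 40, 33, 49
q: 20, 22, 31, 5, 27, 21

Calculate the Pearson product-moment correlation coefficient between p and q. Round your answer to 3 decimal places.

0.199

n = 6, Σp = 239, Σq = 126, Σp² = 10109, Σq² = 3040, Σpq = 5115
nΣpq − ΣpΣq = 30690 − 30114 = 576
nΣp² − (Σp)² = 60654 − 57121 = 3533; nΣq² − (Σq)² = 18240 − 15876 = 2364
r = 576 / √(3533 × 2364) = 576 / 2889.9848 ≈ 0.199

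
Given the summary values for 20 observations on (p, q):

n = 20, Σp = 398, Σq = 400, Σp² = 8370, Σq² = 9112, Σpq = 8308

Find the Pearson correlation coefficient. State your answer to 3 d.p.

r = (nΣpq − ΣpΣq) / √[(nΣp² − (Σp)²)(nΣq² − (Σq)²)]
Numerator: 20×8308 − 398×400 = 6960
Denominator: √[(167400 − 158404)(182240 − 160000)] = √[8996 × 22240] = 14144.6470
r = 6960 / 14144.6470 ≈ 0.492

0.492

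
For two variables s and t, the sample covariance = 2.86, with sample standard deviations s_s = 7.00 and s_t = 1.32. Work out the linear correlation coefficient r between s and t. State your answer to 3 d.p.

0.310

r = Cov(s,t) / (s_s · s_t) = 2.86 / (7.00 × 1.32)
  = 2.86 / 9.2400 ≈ 0.310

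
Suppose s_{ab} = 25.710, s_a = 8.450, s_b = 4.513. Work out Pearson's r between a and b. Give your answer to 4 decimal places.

r = Cov(a,b) / (s_a · s_b) = 25.710 / (8.450 × 4.513)
  = 25.710 / 38.1348 ≈ 0.6742

0.6742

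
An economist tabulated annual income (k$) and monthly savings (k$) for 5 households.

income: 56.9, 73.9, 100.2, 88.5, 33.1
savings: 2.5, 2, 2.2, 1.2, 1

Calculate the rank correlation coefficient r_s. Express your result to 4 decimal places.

Rank income: 2, 3, 5, 4, 1
Rank savings: 5, 3, 4, 2, 1
d = rank(income) − rank(savings): -3, 0, 1, 2, 0; Σd² = 14
ρ = 1 − 6Σd² / [n(n²−1)] = 1 − 6×14 / (5×24) = 1 − 84/120 ≈ 0.3000

0.3000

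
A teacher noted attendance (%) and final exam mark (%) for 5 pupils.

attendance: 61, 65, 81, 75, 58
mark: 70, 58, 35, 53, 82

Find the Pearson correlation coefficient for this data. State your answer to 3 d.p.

n = 5, Σx = 340, Σy = 298, Σx² = 23496, Σy² = 19022, Σxy = 19606
nΣxy − ΣxΣy = 98030 − 101320 = -3290
nΣx² − (Σx)² = 117480 − 115600 = 1880; nΣy² − (Σy)² = 95110 − 88804 = 6306
r = -3290 / √(1880 × 6306) = -3290 / 3443.1497 ≈ -0.956

-0.956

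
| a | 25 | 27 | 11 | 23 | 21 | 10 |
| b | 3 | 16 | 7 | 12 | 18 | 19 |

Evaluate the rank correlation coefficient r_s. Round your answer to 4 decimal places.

-0.4286

Rank a: 5, 6, 2, 4, 3, 1
Rank b: 1, 4, 2, 3, 5, 6
d = rank(a) − rank(b): 4, 2, 0, 1, -2, -5; Σd² = 50
ρ = 1 − 6Σd² / [n(n²−1)] = 1 − 6×50 / (6×35) = 1 − 300/210 ≈ -0.4286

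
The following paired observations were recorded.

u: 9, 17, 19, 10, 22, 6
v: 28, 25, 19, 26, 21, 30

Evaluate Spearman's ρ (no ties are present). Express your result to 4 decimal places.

-0.9429

Rank u: 2, 4, 5, 3, 6, 1
Rank v: 5, 3, 1, 4, 2, 6
d = rank(u) − rank(v): -3, 1, 4, -1, 4, -5; Σd² = 68
ρ = 1 − 6Σd² / [n(n²−1)] = 1 − 6×68 / (6×35) = 1 − 408/210 ≈ -0.9429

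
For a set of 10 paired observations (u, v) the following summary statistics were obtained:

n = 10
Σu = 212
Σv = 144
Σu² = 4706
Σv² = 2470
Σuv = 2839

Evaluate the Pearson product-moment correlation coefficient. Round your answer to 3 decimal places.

-0.738

r = (nΣuv − ΣuΣv) / √[(nΣu² − (Σu)²)(nΣv² − (Σv)²)]
Numerator: 10×2839 − 212×144 = -2138
Denominator: √[(47060 − 44944)(24700 − 20736)] = √[2116 × 3964] = 2896.1740
r = -2138 / 2896.1740 ≈ -0.738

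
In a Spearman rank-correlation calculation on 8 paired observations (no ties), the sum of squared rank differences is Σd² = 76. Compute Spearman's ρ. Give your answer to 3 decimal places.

0.095

ρ = 1 − 6Σd² / [n(n²−1)] = 1 − 6×76 / (8×63)
  = 1 − 456/504 = 1 − 0.9048 ≈ 0.095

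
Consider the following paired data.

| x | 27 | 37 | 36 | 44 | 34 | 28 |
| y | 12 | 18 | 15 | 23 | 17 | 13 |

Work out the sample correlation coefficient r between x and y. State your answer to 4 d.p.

n = 6, Σx = 206, Σy = 98, Σx² = 7270, Σy² = 1680, Σxy = 3484
nΣxy − ΣxΣy = 20904 − 20188 = 716
nΣx² − (Σx)² = 43620 − 42436 = 1184; nΣy² − (Σy)² = 10080 − 9604 = 476
r = 716 / √(1184 × 476) = 716 / 750.7223 ≈ 0.9537

0.9537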